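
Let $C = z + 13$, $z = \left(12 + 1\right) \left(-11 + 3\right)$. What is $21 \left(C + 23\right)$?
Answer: $-1428$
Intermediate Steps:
$z = -104$ ($z = 13 \left(-8\right) = -104$)
$C = -91$ ($C = -104 + 13 = -91$)
$21 \left(C + 23\right) = 21 \left(-91 + 23\right) = 21 \left(-68\right) = -1428$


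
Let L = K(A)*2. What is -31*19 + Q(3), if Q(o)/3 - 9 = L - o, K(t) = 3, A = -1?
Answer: -553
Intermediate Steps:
L = 6 (L = 3*2 = 6)
Q(o) = 45 - 3*o (Q(o) = 27 + 3*(6 - o) = 27 + (18 - 3*o) = 45 - 3*o)
-31*19 + Q(3) = -31*19 + (45 - 3*3) = -589 + (45 - 9) = -589 + 36 = -553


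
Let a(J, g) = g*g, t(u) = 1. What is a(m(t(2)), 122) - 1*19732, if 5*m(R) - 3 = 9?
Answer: -4848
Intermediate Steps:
m(R) = 12/5 (m(R) = ⅗ + (⅕)*9 = ⅗ + 9/5 = 12/5)
a(J, g) = g²
a(m(t(2)), 122) - 1*19732 = 122² - 1*19732 = 14884 - 19732 = -4848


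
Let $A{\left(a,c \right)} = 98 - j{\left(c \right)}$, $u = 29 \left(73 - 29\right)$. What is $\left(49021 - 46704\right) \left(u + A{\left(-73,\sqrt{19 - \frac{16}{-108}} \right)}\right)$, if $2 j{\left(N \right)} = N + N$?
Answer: $3183558 - \frac{2317 \sqrt{1551}}{9} \approx 3.1734 \cdot 10^{6}$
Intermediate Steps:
$j{\left(N \right)} = N$ ($j{\left(N \right)} = \frac{N + N}{2} = \frac{2 N}{2} = N$)
$u = 1276$ ($u = 29 \cdot 44 = 1276$)
$A{\left(a,c \right)} = 98 - c$
$\left(49021 - 46704\right) \left(u + A{\left(-73,\sqrt{19 - \frac{16}{-108}} \right)}\right) = \left(49021 - 46704\right) \left(1276 + \left(98 - \sqrt{19 - \frac{16}{-108}}\right)\right) = 2317 \left(1276 + \left(98 - \sqrt{19 - - \frac{4}{27}}\right)\right) = 2317 \left(1276 + \left(98 - \sqrt{19 + \frac{4}{27}}\right)\right) = 2317 \left(1276 + \left(98 - \sqrt{\frac{517}{27}}\right)\right) = 2317 \left(1276 + \left(98 - \frac{\sqrt{1551}}{9}\right)\right) = 2317 \left(1374 - \frac{\sqrt{1551}}{9}\right) = 3183558 - \frac{2317 \sqrt{1551}}{9}$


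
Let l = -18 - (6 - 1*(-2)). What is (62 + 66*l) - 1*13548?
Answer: -15202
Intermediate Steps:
l = -26 (l = -18 - (6 + 2) = -18 - 1*8 = -18 - 8 = -26)
(62 + 66*l) - 1*13548 = (62 + 66*(-26)) - 1*13548 = (62 - 1716) - 13548 = -1654 - 13548 = -15202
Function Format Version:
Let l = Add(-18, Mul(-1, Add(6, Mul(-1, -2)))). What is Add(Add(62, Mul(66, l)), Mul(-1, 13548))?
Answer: -15202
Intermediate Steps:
l = -26 (l = Add(-18, Mul(-1, Add(6, 2))) = Add(-18, Mul(-1, 8)) = Add(-18, -8) = -26)
Add(Add(62, Mul(66, l)), Mul(-1, 13548)) = Add(Add(62, Mul(66, -26)), Mul(-1, 13548)) = Add(Add(62, -1716), -13548) = Add(-1654, -13548) = -15202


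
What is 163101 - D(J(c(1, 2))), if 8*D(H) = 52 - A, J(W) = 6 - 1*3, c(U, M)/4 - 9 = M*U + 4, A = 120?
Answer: 326219/2 ≈ 1.6311e+5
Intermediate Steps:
c(U, M) = 52 + 4*M*U (c(U, M) = 36 + 4*(M*U + 4) = 36 + 4*(4 + M*U) = 36 + (16 + 4*M*U) = 52 + 4*M*U)
J(W) = 3 (J(W) = 6 - 3 = 3)
D(H) = -17/2 (D(H) = (52 - 1*120)/8 = (52 - 120)/8 = (⅛)*(-68) = -17/2)
163101 - D(J(c(1, 2))) = 163101 - 1*(-17/2) = 163101 + 17/2 = 326219/2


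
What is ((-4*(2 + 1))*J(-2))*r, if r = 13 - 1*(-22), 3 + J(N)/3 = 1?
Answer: 2520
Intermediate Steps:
J(N) = -6 (J(N) = -9 + 3*1 = -9 + 3 = -6)
r = 35 (r = 13 + 22 = 35)
((-4*(2 + 1))*J(-2))*r = (-4*(2 + 1)*(-6))*35 = (-4*3*(-6))*35 = -12*(-6)*35 = 72*35 = 2520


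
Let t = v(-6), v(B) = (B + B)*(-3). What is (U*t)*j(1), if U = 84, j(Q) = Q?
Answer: 3024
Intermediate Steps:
v(B) = -6*B (v(B) = (2*B)*(-3) = -6*B)
t = 36 (t = -6*(-6) = 36)
(U*t)*j(1) = (84*36)*1 = 3024*1 = 3024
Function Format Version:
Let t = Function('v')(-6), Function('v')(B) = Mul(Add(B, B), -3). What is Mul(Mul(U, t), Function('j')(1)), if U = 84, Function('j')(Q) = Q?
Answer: 3024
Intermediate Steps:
Function('v')(B) = Mul(-6, B) (Function('v')(B) = Mul(Mul(2, B), -3) = Mul(-6, B))
t = 36 (t = Mul(-6, -6) = 36)
Mul(Mul(U, t), Function('j')(1)) = Mul(Mul(84, 36), 1) = Mul(3024, 1) = 3024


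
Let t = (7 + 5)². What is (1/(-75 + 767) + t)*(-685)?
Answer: -68259565/692 ≈ -98641.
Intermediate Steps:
t = 144 (t = 12² = 144)
(1/(-75 + 767) + t)*(-685) = (1/(-75 + 767) + 144)*(-685) = (1/692 + 144)*(-685) = (99649/692)*(-685) = -68259565/692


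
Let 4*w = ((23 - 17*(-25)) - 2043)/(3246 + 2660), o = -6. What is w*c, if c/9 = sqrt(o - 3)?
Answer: -43065*I/23624 ≈ -1.8229*I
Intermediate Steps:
w = -1595/23624 (w = (((23 - 17*(-25)) - 2043)/(3246 + 2660))/4 = (((23 + 425) - 2043)/5906)/4 = ((448 - 2043)*(1/5906))/4 = (-1595*1/5906)/4 = (1/4)*(-1595/5906) = -1595/23624 ≈ -0.067516)
c = 27*I (c = 9*sqrt(-6 - 3) = 9*sqrt(-9) = 9*(3*I) = 27*I ≈ 27.0*I)
w*c = -43065*I/23624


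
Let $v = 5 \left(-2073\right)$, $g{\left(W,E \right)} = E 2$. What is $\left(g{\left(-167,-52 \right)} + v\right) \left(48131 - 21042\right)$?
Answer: $-283594741$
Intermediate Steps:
$g{\left(W,E \right)} = 2 E$
$v = -10365$
$\left(g{\left(-167,-52 \right)} + v\right) \left(48131 - 21042\right) = \left(2 \left(-52\right) - 10365\right) \left(48131 - 21042\right) = \left(-104 - 10365\right) 27089 = \left(-10469\right) 27089 = -283594741$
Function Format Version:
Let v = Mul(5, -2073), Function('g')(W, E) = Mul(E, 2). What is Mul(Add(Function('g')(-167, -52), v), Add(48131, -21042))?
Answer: -283594741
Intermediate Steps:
Function('g')(W, E) = Mul(2, E)
v = -10365
Mul(Add(Function('g')(-167, -52), v), Add(48131, -21042)) = Mul(Add(Mul(2, -52), -10365), Add(48131, -21042)) = Mul(Add(-104, -10365), 27089) = Mul(-10469, 27089) = -283594741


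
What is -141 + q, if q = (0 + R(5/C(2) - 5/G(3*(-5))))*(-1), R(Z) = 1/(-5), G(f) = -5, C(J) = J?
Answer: -704/5 ≈ -140.80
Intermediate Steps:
R(Z) = -⅕
q = ⅕ (q = (0 - ⅕)*(-1) = -⅕*(-1) = ⅕ ≈ 0.20000)
-141 + q = -141 + ⅕ = -704/5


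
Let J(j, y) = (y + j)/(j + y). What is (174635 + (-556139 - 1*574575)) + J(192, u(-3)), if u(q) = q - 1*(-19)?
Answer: -956078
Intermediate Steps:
u(q) = 19 + q (u(q) = q + 19 = 19 + q)
J(j, y) = 1 (J(j, y) = (j + y)/(j + y) = 1)
(174635 + (-556139 - 1*574575)) + J(192, u(-3)) = (174635 + (-556139 - 1*574575)) + 1 = (174635 + (-556139 - 574575)) + 1 = (174635 - 1130714) + 1 = -956079 + 1 = -956078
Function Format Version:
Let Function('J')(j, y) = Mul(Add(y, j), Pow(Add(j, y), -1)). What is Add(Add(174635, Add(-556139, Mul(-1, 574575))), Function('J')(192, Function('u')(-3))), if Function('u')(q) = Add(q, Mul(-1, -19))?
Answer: -956078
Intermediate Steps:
Function('u')(q) = Add(19, q) (Function('u')(q) = Add(q, 19) = Add(19, q))
Function('J')(j, y) = 1 (Function('J')(j, y) = Mul(Add(j, y), Pow(Add(j, y), -1)) = 1)
Add(Add(174635, Add(-556139, Mul(-1, 574575))), Function('J')(192, Function('u')(-3))) = Add(Add(174635, Add(-556139, Mul(-1, 574575))), 1) = Add(Add(174635, Add(-556139, -574575)), 1) = Add(Add(174635, -1130714), 1) = Add(-956079, 1) = -956078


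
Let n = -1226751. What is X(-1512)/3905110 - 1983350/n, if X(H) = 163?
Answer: 7745399878913/4790597597610 ≈ 1.6168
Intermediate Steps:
X(-1512)/3905110 - 1983350/n = 163/3905110 - 1983350/(-1226751) = 163*(1/3905110) - 1983350*(-1/1226751) = 163/3905110 + 1983350/1226751 = 7745399878913/4790597597610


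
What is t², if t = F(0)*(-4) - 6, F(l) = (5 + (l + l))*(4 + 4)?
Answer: 27556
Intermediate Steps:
F(l) = 40 + 16*l (F(l) = (5 + 2*l)*8 = 40 + 16*l)
t = -166 (t = (40 + 16*0)*(-4) - 6 = (40 + 0)*(-4) - 6 = 40*(-4) - 6 = -160 - 6 = -166)
t² = (-166)² = 27556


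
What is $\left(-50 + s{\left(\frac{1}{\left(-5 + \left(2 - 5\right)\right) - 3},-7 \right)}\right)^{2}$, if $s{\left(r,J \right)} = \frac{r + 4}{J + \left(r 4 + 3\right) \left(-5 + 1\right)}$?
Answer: $\frac{93954249}{37249} \approx 2522.3$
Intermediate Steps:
$s{\left(r,J \right)} = \frac{4 + r}{-12 + J - 16 r}$ ($s{\left(r,J \right)} = \frac{4 + r}{J + \left(4 r + 3\right) \left(-4\right)} = \frac{4 + r}{J + \left(3 + 4 r\right) \left(-4\right)} = \frac{4 + r}{J - \left(12 + 16 r\right)} = \frac{4 + r}{-12 + J - 16 r}$)
$\left(-50 + s{\left(\frac{1}{\left(-5 + \left(2 - 5\right)\right) - 3},-7 \right)}\right)^{2} = \left(-50 + \frac{-4 - \frac{1}{\left(-5 + \left(2 - 5\right)\right) - 3}}{12 - -7 + \frac{16}{\left(-5 + \left(2 - 5\right)\right) - 3}}\right)^{2} = \left(-50 + \frac{-4 - \frac{1}{\left(-5 - 3\right) - 3}}{12 + 7 + \frac{16}{\left(-5 - 3\right) - 3}}\right)^{2} = \left(-50 + \frac{-4 - \frac{1}{-8 - 3}}{12 + 7 + \frac{16}{-8 - 3}}\right)^{2} = \left(-50 + \frac{-4 - \frac{1}{-11}}{12 + 7 + \frac{16}{-11}}\right)^{2} = \left(-50 + \frac{-4 - - \frac{1}{11}}{12 + 7 + 16 \left(- \frac{1}{11}\right)}\right)^{2} = \left(-50 + \frac{-4 + \frac{1}{11}}{12 + 7 - \frac{16}{11}}\right)^{2} = \left(-50 + \frac{1}{\frac{193}{11}} \left(- \frac{43}{11}\right)\right)^{2} = \left(-50 + \frac{11}{193} \left(- \frac{43}{11}\right)\right)^{2} = \left(-50 - \frac{43}{193}\right)^{2} = \left(- \frac{9693}{193}\right)^{2} = \frac{93954249}{37249}$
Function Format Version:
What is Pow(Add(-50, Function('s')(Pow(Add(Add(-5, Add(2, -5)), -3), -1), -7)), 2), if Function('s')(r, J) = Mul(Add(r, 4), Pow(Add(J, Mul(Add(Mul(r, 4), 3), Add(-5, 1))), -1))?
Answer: Rational(93954249, 37249) ≈ 2522.3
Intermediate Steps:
Function('s')(r, J) = Mul(Pow(Add(-12, J, Mul(-16, r)), -1), Add(4, r)) (Function('s')(r, J) = Mul(Add(4, r), Pow(Add(J, Mul(Add(Mul(4, r), 3), -4)), -1)) = Mul(Add(4, r), Pow(Add(J, Mul(Add(3, Mul(4, r)), -4)), -1)) = Mul(Add(4, r), Pow(Add(J, Add(-12, Mul(-16, r))), -1)) = Mul(Add(4, r), Pow(Add(-12, J, Mul(-16, r)), -1)) = Mul(Pow(Add(-12, J, Mul(-16, r)), -1), Add(4, r)))
Pow(Add(-50, Function('s')(Pow(Add(Add(-5, Add(2, -5)), -3), -1), -7)), 2) = Pow(Add(-50, Mul(Pow(Add(12, Mul(-1, -7), Mul(16, Pow(Add(Add(-5, Add(2, -5)), -3), -1))), -1), Add(-4, Mul(-1, Pow(Add(Add(-5, Add(2, -5)), -3), -1))))), 2) = Pow(Add(-50, Mul(Pow(Add(12, 7, Mul(16, Pow(Add(Add(-5, -3), -3), -1))), -1), Add(-4, Mul(-1, Pow(Add(Add(-5, -3), -3), -1))))), 2) = Pow(Add(-50, Mul(Pow(Add(12, 7, Mul(16, Pow(Add(-8, -3), -1))), -1), Add(-4, Mul(-1, Pow(Add(-8, -3), -1))))), 2) = Pow(Add(-50, Mul(Pow(Add(12, 7, Mul(16, Pow(-11, -1))), -1), Add(-4, Mul(-1, Pow(-11, -1))))), 2) = Pow(Add(-50, Mul(Pow(Add(12, 7, Mul(16, Rational(-1, 11))), -1), Add(-4, Mul(-1, Rational(-1, 11))))), 2) = Pow(Add(-50, Mul(Pow(Add(12, 7, Rational(-16, 11)), -1), Add(-4, Rational(1, 11)))), 2) = Pow(Add(-50, Mul(Pow(Rational(193, 11), -1), Rational(-43, 11))), 2) = Pow(Add(-50, Mul(Rational(11, 193), Rational(-43, 11))), 2) = Pow(Add(-50, Rational(-43, 193)), 2) = Pow(Rational(-9693, 193), 2) = Rational(93954249, 37249)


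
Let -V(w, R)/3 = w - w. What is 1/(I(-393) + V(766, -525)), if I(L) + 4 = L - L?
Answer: -¼ ≈ -0.25000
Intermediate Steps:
I(L) = -4 (I(L) = -4 + (L - L) = -4 + 0 = -4)
V(w, R) = 0 (V(w, R) = -3*(w - w) = -3*0 = 0)
1/(I(-393) + V(766, -525)) = 1/(-4 + 0) = 1/(-4) = -¼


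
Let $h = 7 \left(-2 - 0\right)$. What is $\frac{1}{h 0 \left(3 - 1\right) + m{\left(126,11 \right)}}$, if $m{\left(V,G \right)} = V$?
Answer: $\frac{1}{126} \approx 0.0079365$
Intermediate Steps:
$h = -14$ ($h = 7 \left(-2 + 0\right) = 7 \left(-2\right) = -14$)
$\frac{1}{h 0 \left(3 - 1\right) + m{\left(126,11 \right)}} = \frac{1}{- 14 \cdot 0 \left(3 - 1\right) + 126} = \frac{1}{- 14 \cdot 0 \cdot 2 + 126} = \frac{1}{\left(-14\right) 0 + 126} = \frac{1}{0 + 126} = \frac{1}{126}$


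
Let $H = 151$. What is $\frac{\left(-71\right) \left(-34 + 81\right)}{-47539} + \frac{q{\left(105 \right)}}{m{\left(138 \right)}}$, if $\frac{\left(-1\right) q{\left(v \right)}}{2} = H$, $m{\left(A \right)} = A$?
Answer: $- \frac{6948136}{3280191} \approx -2.1182$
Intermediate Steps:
$q{\left(v \right)} = -302$ ($q{\left(v \right)} = \left(-2\right) 151 = -302$)
$\frac{\left(-71\right) \left(-34 + 81\right)}{-47539} + \frac{q{\left(105 \right)}}{m{\left(138 \right)}} = \frac{\left(-71\right) \left(-34 + 81\right)}{-47539} - \frac{302}{138} = \left(-71\right) 47 \left(- \frac{1}{47539}\right) - \frac{151}{69} = \left(-3337\right) \left(- \frac{1}{47539}\right) - \frac{151}{69} = \frac{3337}{47539} - \frac{151}{69} = - \frac{6948136}{3280191}$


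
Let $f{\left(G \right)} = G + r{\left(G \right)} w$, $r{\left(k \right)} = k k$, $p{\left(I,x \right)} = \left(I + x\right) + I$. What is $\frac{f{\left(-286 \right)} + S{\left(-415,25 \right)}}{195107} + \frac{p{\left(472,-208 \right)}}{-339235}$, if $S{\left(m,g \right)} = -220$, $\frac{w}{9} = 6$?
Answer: $\frac{136189119598}{6017011195} \approx 22.634$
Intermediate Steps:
$w = 54$ ($w = 9 \cdot 6 = 54$)
$p{\left(I,x \right)} = x + 2 I$
$r{\left(k \right)} = k^{2}$
$f{\left(G \right)} = G + 54 G^{2}$ ($f{\left(G \right)} = G + G^{2} \cdot 54 = G + 54 G^{2}$)
$\frac{f{\left(-286 \right)} + S{\left(-415,25 \right)}}{195107} + \frac{p{\left(472,-208 \right)}}{-339235} = \frac{- 286 \left(1 + 54 \left(-286\right)\right) - 220}{195107} + \frac{-208 + 2 \cdot 472}{-339235} = \left(- 286 \left(1 - 15444\right) - 220\right) \frac{1}{195107} + \left(-208 + 944\right) \left(- \frac{1}{339235}\right) = \left(\left(-286\right) \left(-15443\right) - 220\right) \frac{1}{195107} + 736 \left(- \frac{1}{339235}\right) = \left(4416698 - 220\right) \frac{1}{195107} - \frac{736}{339235} = 4416478 \cdot \frac{1}{195107} - \frac{736}{339235} = \frac{401498}{17737} - \frac{736}{339235} = \frac{136189119598}{6017011195}$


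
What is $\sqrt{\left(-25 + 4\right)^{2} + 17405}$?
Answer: $\sqrt{17846} \approx 133.59$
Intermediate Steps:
$\sqrt{\left(-25 + 4\right)^{2} + 17405} = \sqrt{\left(-21\right)^{2} + 17405} = \sqrt{441 + 17405} = \sqrt{17846}$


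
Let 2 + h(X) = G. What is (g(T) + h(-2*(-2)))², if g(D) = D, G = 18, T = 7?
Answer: 529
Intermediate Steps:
h(X) = 16 (h(X) = -2 + 18 = 16)
(g(T) + h(-2*(-2)))² = (7 + 16)² = 23² = 529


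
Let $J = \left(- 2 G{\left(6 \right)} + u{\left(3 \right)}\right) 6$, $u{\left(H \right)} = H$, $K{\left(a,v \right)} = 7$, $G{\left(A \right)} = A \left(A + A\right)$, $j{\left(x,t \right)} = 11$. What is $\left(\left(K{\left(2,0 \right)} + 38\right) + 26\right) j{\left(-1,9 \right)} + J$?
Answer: $-65$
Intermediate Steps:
$G{\left(A \right)} = 2 A^{2}$ ($G{\left(A \right)} = A 2 A = 2 A^{2}$)
$J = -846$ ($J = \left(- 2 \cdot 2 \cdot 6^{2} + 3\right) 6 = \left(- 2 \cdot 2 \cdot 36 + 3\right) 6 = \left(\left(-2\right) 72 + 3\right) 6 = \left(-144 + 3\right) 6 = \left(-141\right) 6 = -846$)
$\left(\left(K{\left(2,0 \right)} + 38\right) + 26\right) j{\left(-1,9 \right)} + J = \left(\left(7 + 38\right) + 26\right) 11 - 846 = \left(45 + 26\right) 11 - 846 = 71 \cdot 11 - 846 = 781 - 846 = -65$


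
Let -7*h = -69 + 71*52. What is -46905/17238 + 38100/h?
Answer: -1589103805/20817758 ≈ -76.334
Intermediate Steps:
h = -3623/7 (h = -(-69 + 71*52)/7 = -(-69 + 3692)/7 = -⅐*3623 = -3623/7 ≈ -517.57)
-46905/17238 + 38100/h = -46905/17238 + 38100/(-3623/7) = -46905*1/17238 + 38100*(-7/3623) = -15635/5746 - 266700/3623 = -1589103805/20817758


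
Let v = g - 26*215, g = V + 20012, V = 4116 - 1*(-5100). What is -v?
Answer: -23638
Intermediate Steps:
V = 9216 (V = 4116 + 5100 = 9216)
g = 29228 (g = 9216 + 20012 = 29228)
v = 23638 (v = 29228 - 26*215 = 29228 - 1*5590 = 29228 - 5590 = 23638)
-v = -1*23638 = -23638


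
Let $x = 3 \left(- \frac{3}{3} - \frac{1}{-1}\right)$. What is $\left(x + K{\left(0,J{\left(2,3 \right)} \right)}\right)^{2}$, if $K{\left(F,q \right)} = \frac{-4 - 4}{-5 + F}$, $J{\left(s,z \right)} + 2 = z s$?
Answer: $\frac{64}{25} \approx 2.56$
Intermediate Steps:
$J{\left(s,z \right)} = -2 + s z$ ($J{\left(s,z \right)} = -2 + z s = -2 + s z$)
$K{\left(F,q \right)} = - \frac{8}{-5 + F}$
$x = 0$ ($x = 3 \left(\left(-3\right) \frac{1}{3} - -1\right) = 3 \left(-1 + 1\right) = 3 \cdot 0 = 0$)
$\left(x + K{\left(0,J{\left(2,3 \right)} \right)}\right)^{2} = \left(0 - \frac{8}{-5 + 0}\right)^{2} = \left(0 - \frac{8}{-5}\right)^{2} = \left(0 - - \frac{8}{5}\right)^{2} = \left(0 + \frac{8}{5}\right)^{2} = \left(\frac{8}{5}\right)^{2} = \frac{64}{25}$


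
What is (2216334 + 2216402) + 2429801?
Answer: 6862537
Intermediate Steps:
(2216334 + 2216402) + 2429801 = 4432736 + 2429801 = 6862537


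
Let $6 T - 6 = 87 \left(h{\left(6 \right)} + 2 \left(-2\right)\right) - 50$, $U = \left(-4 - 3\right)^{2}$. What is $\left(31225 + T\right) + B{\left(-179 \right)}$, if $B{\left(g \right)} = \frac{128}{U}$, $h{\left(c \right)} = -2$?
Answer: $\frac{4576592}{147} \approx 31133.0$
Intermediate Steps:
$U = 49$ ($U = \left(-7\right)^{2} = 49$)
$B{\left(g \right)} = \frac{128}{49}$
$T = - \frac{283}{3}$ ($T = 1 + \frac{87 \left(-2 + 2 \left(-2\right)\right) - 50}{6} = 1 + \frac{87 \left(-2 - 4\right) - 50}{6} = 1 + \frac{87 \left(-6\right) - 50}{6} = 1 + \frac{-522 - 50}{6} = 1 + \frac{1}{6} \left(-572\right) = 1 - \frac{286}{3} = - \frac{283}{3} \approx -94.333$)
$\left(31225 + T\right) + B{\left(-179 \right)} = \left(31225 - \frac{283}{3}\right) + \frac{128}{49} = \frac{93392}{3} + \frac{128}{49} = \frac{4576592}{147}$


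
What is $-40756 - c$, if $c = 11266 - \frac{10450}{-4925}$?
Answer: $- \frac{10248752}{197} \approx -52024.0$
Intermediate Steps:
$c = \frac{2219820}{197}$ ($c = 11266 - 10450 \left(- \frac{1}{4925}\right) = 11266 - - \frac{418}{197} = 11266 + \frac{418}{197} = \frac{2219820}{197} \approx 11268.0$)
$-40756 - c = -40756 - \frac{2219820}{197} = - \frac{10248752}{197}$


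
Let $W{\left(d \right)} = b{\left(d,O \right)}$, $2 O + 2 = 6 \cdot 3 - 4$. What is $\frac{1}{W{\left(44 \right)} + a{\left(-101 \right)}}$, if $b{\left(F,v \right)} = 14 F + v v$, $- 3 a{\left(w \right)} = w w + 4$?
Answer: $- \frac{3}{8249} \approx -0.00036368$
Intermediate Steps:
$O = 6$ ($O = -1 + \frac{6 \cdot 3 - 4}{2} = -1 + \frac{18 - 4}{2} = -1 + \frac{1}{2} \cdot 14 = -1 + 7 = 6$)
$a{\left(w \right)} = - \frac{4}{3} - \frac{w^{2}}{3}$ ($a{\left(w \right)} = - \frac{w w + 4}{3} = - \frac{w^{2} + 4}{3} = - \frac{4 + w^{2}}{3} = - \frac{4}{3} - \frac{w^{2}}{3}$)
$b{\left(F,v \right)} = v^{2} + 14 F$ ($b{\left(F,v \right)} = 14 F + v^{2} = v^{2} + 14 F$)
$W{\left(d \right)} = 36 + 14 d$ ($W{\left(d \right)} = 6^{2} + 14 d = 36 + 14 d$)
$\frac{1}{W{\left(44 \right)} + a{\left(-101 \right)}} = \frac{1}{\left(36 + 14 \cdot 44\right) - \left(\frac{4}{3} + \frac{\left(-101\right)^{2}}{3}\right)} = \frac{1}{\left(36 + 616\right) - \frac{10205}{3}} = \frac{1}{652 - \frac{10205}{3}} = \frac{1}{- \frac{8249}{3}} = - \frac{3}{8249}$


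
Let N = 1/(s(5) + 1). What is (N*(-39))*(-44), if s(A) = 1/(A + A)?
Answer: 1560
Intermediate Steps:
s(A) = 1/(2*A)
N = 10/11 (N = 1/((1/2)/5 + 1) = 1/((1/2)*(1/5) + 1) = 1/(1/10 + 1) = 1/(11/10) = 10/11 ≈ 0.90909)
(N*(-39))*(-44) = ((10/11)*(-39))*(-44) = -390/11*(-44) = 1560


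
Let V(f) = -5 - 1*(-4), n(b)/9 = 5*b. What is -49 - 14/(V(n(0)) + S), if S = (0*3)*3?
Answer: -35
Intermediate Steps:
n(b) = 45*b (n(b) = 9*(5*b) = 45*b)
S = 0 (S = 0*3 = 0)
V(f) = -1 (V(f) = -5 + 4 = -1)
-49 - 14/(V(n(0)) + S) = -49 - 14/(-1 + 0) = -49 - 14/(-1) = -49 - 14*(-1) = -49 + 14 = -35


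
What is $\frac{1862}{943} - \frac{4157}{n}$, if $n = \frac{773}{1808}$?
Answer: $- \frac{7086012882}{728939} \approx -9721.0$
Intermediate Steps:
$n = \frac{773}{1808}$ ($n = 773 \cdot \frac{1}{1808} = \frac{773}{1808} \approx 0.42754$)
$\frac{1862}{943} - \frac{4157}{n} = \frac{1862}{943} - \frac{4157}{\frac{773}{1808}} = 1862 \cdot \frac{1}{943} - \frac{7515856}{773} = \frac{1862}{943} - \frac{7515856}{773} = - \frac{7086012882}{728939}$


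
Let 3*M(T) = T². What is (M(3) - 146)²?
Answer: 20449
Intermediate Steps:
M(T) = T²/3
(M(3) - 146)² = ((⅓)*3² - 146)² = ((⅓)*9 - 146)² = (3 - 146)² = (-143)² = 20449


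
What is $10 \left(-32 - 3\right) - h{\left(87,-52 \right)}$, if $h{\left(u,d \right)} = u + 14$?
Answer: $-451$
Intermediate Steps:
$h{\left(u,d \right)} = 14 + u$
$10 \left(-32 - 3\right) - h{\left(87,-52 \right)} = 10 \left(-32 - 3\right) - \left(14 + 87\right) = 10 \left(-35\right) - 101 = -350 - 101 = -451$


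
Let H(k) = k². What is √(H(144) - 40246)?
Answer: I*√19510 ≈ 139.68*I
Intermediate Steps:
√(H(144) - 40246) = √(144² - 40246) = √(20736 - 40246) = √(-19510) = I*√19510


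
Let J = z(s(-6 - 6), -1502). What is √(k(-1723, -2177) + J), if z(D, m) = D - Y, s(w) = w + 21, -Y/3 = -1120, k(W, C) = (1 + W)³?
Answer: I*√5106222399 ≈ 71458.0*I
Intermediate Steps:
Y = 3360 (Y = -3*(-1120) = 3360)
s(w) = 21 + w
z(D, m) = -3360 + D (z(D, m) = D - 1*3360 = D - 3360 = -3360 + D)
J = -3351 (J = -3360 + (21 + (-6 - 6)) = -3360 + (21 - 12) = -3360 + 9 = -3351)
√(k(-1723, -2177) + J) = √((1 - 1723)³ - 3351) = √((-1722)³ - 3351) = √(-5106219048 - 3351) = √(-5106222399) = I*√5106222399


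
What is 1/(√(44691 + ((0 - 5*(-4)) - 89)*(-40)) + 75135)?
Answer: 25045/1881740258 - √47451/5645220774 ≈ 1.3271e-5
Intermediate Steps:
1/(√(44691 + ((0 - 5*(-4)) - 89)*(-40)) + 75135) = 1/(√(44691 + ((0 + 20) - 89)*(-40)) + 75135) = 1/(√(44691 + (20 - 89)*(-40)) + 75135) = 1/(√(44691 - 69*(-40)) + 75135) = 1/(√(44691 + 2760) + 75135) = 1/(√47451 + 75135) = 1/(75135 + √47451)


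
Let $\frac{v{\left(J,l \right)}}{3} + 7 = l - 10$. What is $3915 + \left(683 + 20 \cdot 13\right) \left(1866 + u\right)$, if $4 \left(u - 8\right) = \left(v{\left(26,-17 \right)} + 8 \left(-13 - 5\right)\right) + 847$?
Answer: $\frac{7651131}{4} \approx 1.9128 \cdot 10^{6}$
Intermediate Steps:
$v{\left(J,l \right)} = -51 + 3 l$ ($v{\left(J,l \right)} = -21 + 3 \left(l - 10\right) = -21 + 3 \left(-10 + l\right) = -21 + \left(-30 + 3 l\right) = -51 + 3 l$)
$u = \frac{633}{4}$ ($u = 8 + \frac{\left(\left(-51 + 3 \left(-17\right)\right) + 8 \left(-13 - 5\right)\right) + 847}{4} = 8 + \frac{\left(\left(-51 - 51\right) + 8 \left(-18\right)\right) + 847}{4} = 8 + \frac{\left(-102 - 144\right) + 847}{4} = 8 + \frac{-246 + 847}{4} = 8 + \frac{1}{4} \cdot 601 = 8 + \frac{601}{4} = \frac{633}{4} \approx 158.25$)
$3915 + \left(683 + 20 \cdot 13\right) \left(1866 + u\right) = 3915 + \left(683 + 20 \cdot 13\right) \left(1866 + \frac{633}{4}\right) = 3915 + \left(683 + 260\right) \frac{8097}{4} = 3915 + 943 \cdot \frac{8097}{4} = 3915 + \frac{7635471}{4} = \frac{7651131}{4}$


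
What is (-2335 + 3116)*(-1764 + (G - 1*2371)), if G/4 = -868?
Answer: -5941067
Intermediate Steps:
G = -3472 (G = 4*(-868) = -3472)
(-2335 + 3116)*(-1764 + (G - 1*2371)) = (-2335 + 3116)*(-1764 + (-3472 - 1*2371)) = 781*(-1764 + (-3472 - 2371)) = 781*(-1764 - 5843) = 781*(-7607) = -5941067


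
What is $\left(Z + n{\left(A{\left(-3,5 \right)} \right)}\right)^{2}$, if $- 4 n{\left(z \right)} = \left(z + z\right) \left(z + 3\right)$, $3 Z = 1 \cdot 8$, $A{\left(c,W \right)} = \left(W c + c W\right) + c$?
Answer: $\frac{2181529}{9} \approx 2.4239 \cdot 10^{5}$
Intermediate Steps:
$A{\left(c,W \right)} = c + 2 W c$ ($A{\left(c,W \right)} = \left(W c + W c\right) + c = 2 W c + c = c + 2 W c$)
$Z = \frac{8}{3}$ ($Z = \frac{1 \cdot 8}{3} = \frac{1}{3} \cdot 8 = \frac{8}{3} \approx 2.6667$)
$n{\left(z \right)} = - \frac{z \left(3 + z\right)}{2}$ ($n{\left(z \right)} = - \frac{\left(z + z\right) \left(z + 3\right)}{4} = - \frac{2 z \left(3 + z\right)}{4} = - \frac{z \left(3 + z\right)}{2}$)
$\left(Z + n{\left(A{\left(-3,5 \right)} \right)}\right)^{2} = \left(\frac{8}{3} - \frac{- 3 \left(1 + 2 \cdot 5\right) \left(3 - 3 \left(1 + 2 \cdot 5\right)\right)}{2}\right)^{2} = \left(\frac{8}{3} - \frac{- 3 \left(1 + 10\right) \left(3 - 3 \left(1 + 10\right)\right)}{2}\right)^{2} = \left(\frac{8}{3} - \frac{\left(-3\right) 11 \left(3 - 33\right)}{2}\right)^{2} = \left(\frac{8}{3} - - \frac{33 \left(3 - 33\right)}{2}\right)^{2} = \left(\frac{8}{3} - \left(- \frac{33}{2}\right) \left(-30\right)\right)^{2} = \left(\frac{8}{3} - 495\right)^{2} = \left(- \frac{1477}{3}\right)^{2} = \frac{2181529}{9}$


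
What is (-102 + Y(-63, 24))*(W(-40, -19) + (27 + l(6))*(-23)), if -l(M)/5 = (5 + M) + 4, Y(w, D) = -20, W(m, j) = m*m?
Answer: -329888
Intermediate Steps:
W(m, j) = m²
l(M) = -45 - 5*M (l(M) = -5*((5 + M) + 4) = -5*(9 + M) = -45 - 5*M)
(-102 + Y(-63, 24))*(W(-40, -19) + (27 + l(6))*(-23)) = (-102 - 20)*((-40)² + (27 + (-45 - 5*6))*(-23)) = -122*(1600 + (27 + (-45 - 30))*(-23)) = -122*(1600 + (27 - 75)*(-23)) = -122*(1600 - 48*(-23)) = -122*(1600 + 1104) = -122*2704 = -329888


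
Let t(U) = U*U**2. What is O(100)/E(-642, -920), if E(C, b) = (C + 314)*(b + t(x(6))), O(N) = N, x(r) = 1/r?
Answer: 2700/8147479 ≈ 0.00033139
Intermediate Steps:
t(U) = U**3
E(C, b) = (314 + C)*(1/216 + b) (E(C, b) = (C + 314)*(b + (1/6)**3) = (314 + C)*(b + (1/6)**3) = (314 + C)*(b + 1/216) = (314 + C)*(1/216 + b))
O(100)/E(-642, -920) = 100/(157/108 + 314*(-920) + (1/216)*(-642) - 642*(-920)) = 100/(157/108 - 288880 - 107/36 + 590640) = 100/(8147479/27) = 100*(27/8147479) = 2700/8147479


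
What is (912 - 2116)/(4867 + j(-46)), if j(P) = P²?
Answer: -1204/6983 ≈ -0.17242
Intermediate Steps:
(912 - 2116)/(4867 + j(-46)) = (912 - 2116)/(4867 + (-46)²) = -1204/(4867 + 2116) = -1204/6983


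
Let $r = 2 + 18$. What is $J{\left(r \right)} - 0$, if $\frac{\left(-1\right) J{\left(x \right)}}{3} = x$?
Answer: $-60$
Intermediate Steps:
$r = 20$
$J{\left(x \right)} = - 3 x$
$J{\left(r \right)} - 0 = \left(-3\right) 20 - 0 = -60 + 0 = -60$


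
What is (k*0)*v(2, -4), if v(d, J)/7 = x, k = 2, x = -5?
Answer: 0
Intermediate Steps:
v(d, J) = -35 (v(d, J) = 7*(-5) = -35)
(k*0)*v(2, -4) = (2*0)*(-35) = 0*(-35) = 0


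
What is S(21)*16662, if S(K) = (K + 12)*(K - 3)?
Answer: 9897228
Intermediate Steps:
S(K) = (-3 + K)*(12 + K) (S(K) = (12 + K)*(-3 + K) = (-3 + K)*(12 + K))
S(21)*16662 = (-36 + 21**2 + 9*21)*16662 = (-36 + 441 + 189)*16662 = 594*16662 = 9897228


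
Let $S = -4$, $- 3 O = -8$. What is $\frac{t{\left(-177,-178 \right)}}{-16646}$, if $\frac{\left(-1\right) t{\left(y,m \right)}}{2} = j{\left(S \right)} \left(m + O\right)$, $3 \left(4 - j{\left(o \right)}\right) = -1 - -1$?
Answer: $- \frac{2104}{24969} \approx -0.084265$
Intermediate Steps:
$O = \frac{8}{3}$ ($O = \left(- \frac{1}{3}\right) \left(-8\right) = \frac{8}{3} \approx 2.6667$)
$j{\left(o \right)} = 4$ ($j{\left(o \right)} = 4 - \frac{-1 - -1}{3} = 4 - \frac{-1 + 1}{3} = 4 - 0 = 4 + 0 = 4$)
$t{\left(y,m \right)} = - \frac{64}{3} - 8 m$ ($t{\left(y,m \right)} = - 2 \cdot 4 \left(m + \frac{8}{3}\right) = - 2 \cdot 4 \left(\frac{8}{3} + m\right) = - 2 \left(\frac{32}{3} + 4 m\right) = - \frac{64}{3} - 8 m$)
$\frac{t{\left(-177,-178 \right)}}{-16646} = \frac{- \frac{64}{3} - -1424}{-16646} = \left(- \frac{64}{3} + 1424\right) \left(- \frac{1}{16646}\right) = \frac{4208}{3} \left(- \frac{1}{16646}\right) = - \frac{2104}{24969}$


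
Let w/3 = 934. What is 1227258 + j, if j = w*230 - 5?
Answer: 1871713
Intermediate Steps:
w = 2802 (w = 3*934 = 2802)
j = 644455 (j = 2802*230 - 5 = 644460 - 5 = 644455)
1227258 + j = 1227258 + 644455 = 1871713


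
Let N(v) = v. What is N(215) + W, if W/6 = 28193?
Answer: 169373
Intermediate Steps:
W = 169158 (W = 6*28193 = 169158)
N(215) + W = 215 + 169158 = 169373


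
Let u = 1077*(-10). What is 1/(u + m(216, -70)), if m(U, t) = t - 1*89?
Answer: -1/10929 ≈ -9.1500e-5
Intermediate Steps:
u = -10770
m(U, t) = -89 + t (m(U, t) = t - 89 = -89 + t)
1/(u + m(216, -70)) = 1/(-10770 + (-89 - 70)) = 1/(-10770 - 159) = 1/(-10929) = -1/10929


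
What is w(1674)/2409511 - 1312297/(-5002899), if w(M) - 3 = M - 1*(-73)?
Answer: 3170749130017/12054540172389 ≈ 0.26303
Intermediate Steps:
w(M) = 76 + M (w(M) = 3 + (M - 1*(-73)) = 3 + (M + 73) = 3 + (73 + M) = 76 + M)
w(1674)/2409511 - 1312297/(-5002899) = (76 + 1674)/2409511 - 1312297/(-5002899) = 1750*(1/2409511) - 1312297*(-1/5002899) = 1750/2409511 + 1312297/5002899 = 3170749130017/12054540172389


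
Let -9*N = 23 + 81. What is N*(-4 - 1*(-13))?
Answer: -104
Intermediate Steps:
N = -104/9 (N = -(23 + 81)/9 = -⅑*104 = -104/9 ≈ -11.556)
N*(-4 - 1*(-13)) = -104*(-4 - 1*(-13))/9 = -104*(-4 + 13)/9 = -104/9*9 = -104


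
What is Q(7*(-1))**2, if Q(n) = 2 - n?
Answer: 81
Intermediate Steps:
Q(7*(-1))**2 = (2 - 7*(-1))**2 = (2 - 1*(-7))**2 = (2 + 7)**2 = 9**2 = 81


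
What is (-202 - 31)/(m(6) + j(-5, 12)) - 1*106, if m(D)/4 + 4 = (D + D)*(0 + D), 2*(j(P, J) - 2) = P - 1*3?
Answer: -28853/270 ≈ -106.86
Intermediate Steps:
j(P, J) = ½ + P/2 (j(P, J) = 2 + (P - 1*3)/2 = 2 + (P - 3)/2 = 2 + (-3 + P)/2 = 2 + (-3/2 + P/2) = ½ + P/2)
m(D) = -16 + 8*D² (m(D) = -16 + 4*((D + D)*(0 + D)) = -16 + 4*((2*D)*D) = -16 + 4*(2*D²) = -16 + 8*D²)
(-202 - 31)/(m(6) + j(-5, 12)) - 1*106 = (-202 - 31)/((-16 + 8*6²) + (½ + (½)*(-5))) - 1*106 = -233/((-16 + 8*36) + (½ - 5/2)) - 106 = -233/((-16 + 288) - 2) - 106 = -233/(272 - 2) - 106 = -233/270 - 106 = -28853/270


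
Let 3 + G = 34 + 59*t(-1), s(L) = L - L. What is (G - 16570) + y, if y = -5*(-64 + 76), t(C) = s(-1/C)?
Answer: -16599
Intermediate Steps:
s(L) = 0
t(C) = 0
G = 31 (G = -3 + (34 + 59*0) = -3 + (34 + 0) = -3 + 34 = 31)
y = -60 (y = -5*12 = -60)
(G - 16570) + y = (31 - 16570) - 60 = -16539 - 60 = -16599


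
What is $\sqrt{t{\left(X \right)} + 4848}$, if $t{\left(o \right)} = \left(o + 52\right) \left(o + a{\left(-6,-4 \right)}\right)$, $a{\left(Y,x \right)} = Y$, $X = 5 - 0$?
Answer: $\sqrt{4791} \approx 69.217$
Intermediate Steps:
$X = 5$ ($X = 5 + 0 = 5$)
$t{\left(o \right)} = \left(-6 + o\right) \left(52 + o\right)$ ($t{\left(o \right)} = \left(o + 52\right) \left(o - 6\right) = \left(52 + o\right) \left(-6 + o\right) = \left(-6 + o\right) \left(52 + o\right)$)
$\sqrt{t{\left(X \right)} + 4848} = \sqrt{\left(-312 + 5^{2} + 46 \cdot 5\right) + 4848} = \sqrt{\left(-312 + 25 + 230\right) + 4848} = \sqrt{-57 + 4848} = \sqrt{4791}$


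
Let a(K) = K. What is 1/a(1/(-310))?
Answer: -310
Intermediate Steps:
1/a(1/(-310)) = 1/(1/(-310)) = 1/(-1/310) = -310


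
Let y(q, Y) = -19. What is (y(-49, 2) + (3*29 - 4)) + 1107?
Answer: 1171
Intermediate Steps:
(y(-49, 2) + (3*29 - 4)) + 1107 = (-19 + (3*29 - 4)) + 1107 = (-19 + (87 - 4)) + 1107 = (-19 + 83) + 1107 = 64 + 1107 = 1171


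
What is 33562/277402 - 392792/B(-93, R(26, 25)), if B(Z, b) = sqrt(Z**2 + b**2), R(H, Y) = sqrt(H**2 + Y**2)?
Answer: 16781/138701 - 196396*sqrt(398)/995 ≈ -3937.7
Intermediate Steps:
33562/277402 - 392792/B(-93, R(26, 25)) = 33562/277402 - 392792/sqrt((-93)**2 + (sqrt(26**2 + 25**2))**2) = 33562*(1/277402) - 392792/sqrt(8649 + (sqrt(676 + 625))**2) = 16781/138701 - 392792/sqrt(8649 + (sqrt(1301))**2) = 16781/138701 - 392792/sqrt(8649 + 1301) = 16781/138701 - 392792*sqrt(398)/1990 = 16781/138701 - 196396*sqrt(398)/995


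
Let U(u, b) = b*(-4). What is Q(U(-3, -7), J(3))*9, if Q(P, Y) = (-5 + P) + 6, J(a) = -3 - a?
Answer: 261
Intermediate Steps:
U(u, b) = -4*b
Q(P, Y) = 1 + P
Q(U(-3, -7), J(3))*9 = (1 - 4*(-7))*9 = (1 + 28)*9 = 29*9 = 261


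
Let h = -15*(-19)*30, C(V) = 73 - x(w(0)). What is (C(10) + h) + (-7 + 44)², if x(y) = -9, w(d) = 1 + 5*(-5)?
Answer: 10001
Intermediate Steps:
w(d) = -24 (w(d) = 1 - 25 = -24)
C(V) = 82 (C(V) = 73 - 1*(-9) = 73 + 9 = 82)
h = 8550 (h = 285*30 = 8550)
(C(10) + h) + (-7 + 44)² = (82 + 8550) + (-7 + 44)² = 8632 + 37² = 8632 + 1369 = 10001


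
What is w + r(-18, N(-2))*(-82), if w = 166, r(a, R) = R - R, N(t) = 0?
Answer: 166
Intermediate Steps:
r(a, R) = 0
w + r(-18, N(-2))*(-82) = 166 + 0*(-82) = 166 + 0 = 166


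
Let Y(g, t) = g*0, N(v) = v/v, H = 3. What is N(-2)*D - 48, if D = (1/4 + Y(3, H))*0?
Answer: -48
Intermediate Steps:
N(v) = 1
Y(g, t) = 0
D = 0 (D = (1/4 + 0)*0 = (¼ + 0)*0 = (¼)*0 = 0)
N(-2)*D - 48 = 1*0 - 48 = 0 - 48 = -48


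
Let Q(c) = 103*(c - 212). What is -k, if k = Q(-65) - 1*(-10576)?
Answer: 17955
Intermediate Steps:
Q(c) = -21836 + 103*c (Q(c) = 103*(-212 + c) = -21836 + 103*c)
k = -17955 (k = (-21836 + 103*(-65)) - 1*(-10576) = (-21836 - 6695) + 10576 = -28531 + 10576 = -17955)
-k = -1*(-17955) = 17955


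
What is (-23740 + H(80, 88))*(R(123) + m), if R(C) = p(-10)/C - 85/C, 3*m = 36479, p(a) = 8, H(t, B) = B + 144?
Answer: -11719223832/41 ≈ -2.8583e+8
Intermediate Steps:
H(t, B) = 144 + B
m = 36479/3 (m = (1/3)*36479 = 36479/3 ≈ 12160.)
R(C) = -77/C (R(C) = 8/C - 85/C = -77/C)
(-23740 + H(80, 88))*(R(123) + m) = (-23740 + (144 + 88))*(-77/123 + 36479/3) = (-23740 + 232)*(-77*1/123 + 36479/3) = -23508*(-77/123 + 36479/3) = -23508*1495562/123 = -11719223832/41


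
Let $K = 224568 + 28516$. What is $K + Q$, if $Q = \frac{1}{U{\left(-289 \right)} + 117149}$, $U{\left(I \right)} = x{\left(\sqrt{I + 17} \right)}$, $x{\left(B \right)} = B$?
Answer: $\frac{3473296590417881}{13723888473} - \frac{4 i \sqrt{17}}{13723888473} \approx 2.5308 \cdot 10^{5} - 1.2017 \cdot 10^{-9} i$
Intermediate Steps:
$K = 253084$
$U{\left(I \right)} = \sqrt{17 + I}$ ($U{\left(I \right)} = \sqrt{I + 17} = \sqrt{17 + I}$)
$Q = \frac{1}{117149 + 4 i \sqrt{17}}$ ($Q = \frac{1}{\sqrt{17 - 289} + 117149} = \frac{1}{\sqrt{-272} + 117149} = \frac{1}{4 i \sqrt{17} + 117149} = \frac{1}{117149 + 4 i \sqrt{17}} \approx 8.5361 \cdot 10^{-6} - 1.2 \cdot 10^{-9} i$)
$K + Q = 253084 + \left(\frac{117149}{13723888473} - \frac{4 i \sqrt{17}}{13723888473}\right) = \frac{3473296590417881}{13723888473} - \frac{4 i \sqrt{17}}{13723888473}$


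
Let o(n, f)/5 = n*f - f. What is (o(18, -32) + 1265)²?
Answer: 2117025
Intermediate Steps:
o(n, f) = -5*f + 5*f*n (o(n, f) = 5*(n*f - f) = 5*(f*n - f) = 5*(-f + f*n) = -5*f + 5*f*n)
(o(18, -32) + 1265)² = (5*(-32)*(-1 + 18) + 1265)² = (5*(-32)*17 + 1265)² = (-2720 + 1265)² = (-1455)² = 2117025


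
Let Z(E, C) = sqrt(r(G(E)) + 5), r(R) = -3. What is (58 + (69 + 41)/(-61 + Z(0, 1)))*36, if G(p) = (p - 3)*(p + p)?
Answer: 7523712/3719 - 3960*sqrt(2)/3719 ≈ 2021.5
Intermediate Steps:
G(p) = 2*p*(-3 + p) (G(p) = (-3 + p)*(2*p) = 2*p*(-3 + p))
Z(E, C) = sqrt(2) (Z(E, C) = sqrt(-3 + 5) = sqrt(2))
(58 + (69 + 41)/(-61 + Z(0, 1)))*36 = (58 + (69 + 41)/(-61 + sqrt(2)))*36 = (58 + 110/(-61 + sqrt(2)))*36 = 2088 + 3960/(-61 + sqrt(2))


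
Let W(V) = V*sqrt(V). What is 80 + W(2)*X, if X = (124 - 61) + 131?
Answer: 80 + 388*sqrt(2) ≈ 628.71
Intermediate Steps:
W(V) = V**(3/2)
X = 194 (X = 63 + 131 = 194)
80 + W(2)*X = 80 + 2**(3/2)*194 = 80 + (2*sqrt(2))*194 = 80 + 388*sqrt(2)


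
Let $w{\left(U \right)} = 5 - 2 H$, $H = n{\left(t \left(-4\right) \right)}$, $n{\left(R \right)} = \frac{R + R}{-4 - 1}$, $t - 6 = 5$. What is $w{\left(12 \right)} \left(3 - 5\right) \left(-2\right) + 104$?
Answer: $- \frac{84}{5} \approx -16.8$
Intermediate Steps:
$t = 11$ ($t = 6 + 5 = 11$)
$n{\left(R \right)} = - \frac{2 R}{5}$ ($n{\left(R \right)} = \frac{2 R}{-5} = 2 R \left(- \frac{1}{5}\right) = - \frac{2 R}{5}$)
$H = \frac{88}{5}$ ($H = - \frac{2 \cdot 11 \left(-4\right)}{5} = \left(- \frac{2}{5}\right) \left(-44\right) = \frac{88}{5} \approx 17.6$)
$w{\left(U \right)} = - \frac{151}{5}$ ($w{\left(U \right)} = 5 - \frac{176}{5} = - \frac{151}{5}$)
$w{\left(12 \right)} \left(3 - 5\right) \left(-2\right) + 104 = - \frac{151 \left(3 - 5\right) \left(-2\right)}{5} + 104 = - \frac{151 \left(\left(-2\right) \left(-2\right)\right)}{5} + 104 = \left(- \frac{151}{5}\right) 4 + 104 = - \frac{604}{5} + 104 = - \frac{84}{5}$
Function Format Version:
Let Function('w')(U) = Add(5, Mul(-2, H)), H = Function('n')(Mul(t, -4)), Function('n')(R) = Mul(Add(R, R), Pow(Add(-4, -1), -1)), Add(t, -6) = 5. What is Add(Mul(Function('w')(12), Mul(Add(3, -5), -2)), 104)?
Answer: Rational(-84, 5) ≈ -16.800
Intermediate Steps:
t = 11 (t = Add(6, 5) = 11)
Function('n')(R) = Mul(Rational(-2, 5), R) (Function('n')(R) = Mul(Mul(2, R), Pow(-5, -1)) = Mul(Mul(2, R), Rational(-1, 5)) = Mul(Rational(-2, 5), R))
H = Rational(88, 5) (H = Mul(Rational(-2, 5), Mul(11, -4)) = Mul(Rational(-2, 5), -44) = Rational(88, 5) ≈ 17.600)
Function('w')(U) = Rational(-151, 5) (Function('w')(U) = Add(5, Mul(-2, Rational(88, 5))) = Add(5, Rational(-176, 5)) = Rational(-151, 5))
Add(Mul(Function('w')(12), Mul(Add(3, -5), -2)), 104) = Add(Mul(Rational(-151, 5), Mul(Add(3, -5), -2)), 104) = Add(Mul(Rational(-151, 5), Mul(-2, -2)), 104) = Add(Mul(Rational(-151, 5), 4), 104) = Add(Rational(-604, 5), 104) = Rational(-84, 5)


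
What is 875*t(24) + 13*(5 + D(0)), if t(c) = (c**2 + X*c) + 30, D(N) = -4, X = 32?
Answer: 1202263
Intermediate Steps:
t(c) = 30 + c**2 + 32*c (t(c) = (c**2 + 32*c) + 30 = 30 + c**2 + 32*c)
875*t(24) + 13*(5 + D(0)) = 875*(30 + 24**2 + 32*24) + 13*(5 - 4) = 875*(30 + 576 + 768) + 13*1 = 875*1374 + 13 = 1202250 + 13 = 1202263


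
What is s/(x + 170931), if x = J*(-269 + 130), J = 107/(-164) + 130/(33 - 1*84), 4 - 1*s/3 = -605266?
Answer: 15187434840/1433388887 ≈ 10.595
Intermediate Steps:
s = 1815810 (s = 12 - 3*(-605266) = 12 + 1815798 = 1815810)
J = -26777/8364 (J = 107*(-1/164) + 130/(33 - 84) = -107/164 + 130/(-51) = -107/164 + 130*(-1/51) = -107/164 - 130/51 = -26777/8364 ≈ -3.2015)
x = 3722003/8364 (x = -26777*(-269 + 130)/8364 = -26777/8364*(-139) = 3722003/8364 ≈ 445.00)
s/(x + 170931) = 1815810/(3722003/8364 + 170931) = 1815810/(1433388887/8364) = 1815810*(8364/1433388887) = 15187434840/1433388887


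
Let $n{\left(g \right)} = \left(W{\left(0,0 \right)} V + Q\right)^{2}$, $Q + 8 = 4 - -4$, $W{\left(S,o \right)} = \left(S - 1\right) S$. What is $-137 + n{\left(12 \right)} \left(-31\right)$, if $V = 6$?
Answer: $-137$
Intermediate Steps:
$W{\left(S,o \right)} = S \left(-1 + S\right)$ ($W{\left(S,o \right)} = \left(-1 + S\right) S = S \left(-1 + S\right)$)
$Q = 0$ ($Q = -8 + \left(4 - -4\right) = -8 + \left(4 + 4\right) = -8 + 8 = 0$)
$n{\left(g \right)} = 0$ ($n{\left(g \right)} = \left(0 \left(-1 + 0\right) 6 + 0\right)^{2} = \left(0 \left(-1\right) 6 + 0\right)^{2} = \left(0 \cdot 6 + 0\right)^{2} = \left(0 + 0\right)^{2} = 0^{2} = 0$)
$-137 + n{\left(12 \right)} \left(-31\right) = -137 + 0 \left(-31\right) = -137 + 0 = -137$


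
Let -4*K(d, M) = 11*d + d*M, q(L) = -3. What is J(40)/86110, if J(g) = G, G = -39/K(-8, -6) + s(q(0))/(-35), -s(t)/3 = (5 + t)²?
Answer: -249/6027700 ≈ -4.1309e-5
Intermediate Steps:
s(t) = -3*(5 + t)²
K(d, M) = -11*d/4 - M*d/4 (K(d, M) = -(11*d + d*M)/4 = -(11*d + M*d)/4 = -11*d/4 - M*d/4)
G = -249/70 (G = -39*1/(2*(11 - 6)) - 3*(5 - 3)²/(-35) = -39/((-¼*(-8)*5)) - 3*2²*(-1/35) = -39/10 - 3*4*(-1/35) = -39*⅒ - 12*(-1/35) = -39/10 + 12/35 = -249/70 ≈ -3.5571)
J(g) = -249/70
J(40)/86110 = -249/70/86110 = -249/70*1/86110 = -249/6027700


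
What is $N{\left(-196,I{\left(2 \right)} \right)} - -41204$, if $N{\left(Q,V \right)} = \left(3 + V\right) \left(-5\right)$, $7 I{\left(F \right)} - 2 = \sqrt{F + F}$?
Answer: $\frac{288303}{7} \approx 41186.0$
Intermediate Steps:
$I{\left(F \right)} = \frac{2}{7} + \frac{\sqrt{2} \sqrt{F}}{7}$ ($I{\left(F \right)} = \frac{2}{7} + \frac{\sqrt{F + F}}{7} = \frac{2}{7} + \frac{\sqrt{2 F}}{7} = \frac{2}{7} + \frac{\sqrt{2} \sqrt{F}}{7}$)
$N{\left(Q,V \right)} = -15 - 5 V$
$N{\left(-196,I{\left(2 \right)} \right)} - -41204 = \left(-15 - 5 \left(\frac{2}{7} + \frac{\sqrt{2} \sqrt{2}}{7}\right)\right) - -41204 = \left(-15 - 5 \left(\frac{2}{7} + \frac{2}{7}\right)\right) + 41204 = \left(-15 - \frac{20}{7}\right) + 41204 = - \frac{125}{7} + 41204 = \frac{288303}{7}$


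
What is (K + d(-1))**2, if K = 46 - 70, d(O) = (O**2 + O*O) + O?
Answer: 529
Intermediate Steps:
d(O) = O + 2*O**2 (d(O) = (O**2 + O**2) + O = 2*O**2 + O = O + 2*O**2)
K = -24
(K + d(-1))**2 = (-24 - (1 + 2*(-1)))**2 = (-24 - (1 - 2))**2 = (-24 - 1*(-1))**2 = (-24 + 1)**2 = (-23)**2 = 529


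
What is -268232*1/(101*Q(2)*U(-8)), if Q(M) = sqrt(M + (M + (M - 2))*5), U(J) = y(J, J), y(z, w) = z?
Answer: 33529*sqrt(3)/606 ≈ 95.832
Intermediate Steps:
U(J) = J
Q(M) = sqrt(-10 + 11*M) (Q(M) = sqrt(M + (M + (-2 + M))*5) = sqrt(M + (-2 + 2*M)*5) = sqrt(M + (-10 + 10*M)) = sqrt(-10 + 11*M))
-268232*1/(101*Q(2)*U(-8)) = -268232*(-1/(808*sqrt(-10 + 11*2))) = -268232*(-1/(808*sqrt(-10 + 22))) = -268232*(-sqrt(3)/4848) = -(-33529)*sqrt(3)/606 = 33529*sqrt(3)/606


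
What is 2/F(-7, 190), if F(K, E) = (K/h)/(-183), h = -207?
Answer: -75762/7 ≈ -10823.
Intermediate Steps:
F(K, E) = K/37881 (F(K, E) = (K/(-207))/(-183) = (K*(-1/207))*(-1/183) = -K/207*(-1/183) = K/37881)
2/F(-7, 190) = 2/(((1/37881)*(-7))) = 2/(-7/37881) = 2*(-37881/7) = -75762/7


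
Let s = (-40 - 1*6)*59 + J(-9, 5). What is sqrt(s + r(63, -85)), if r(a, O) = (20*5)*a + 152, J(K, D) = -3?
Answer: 3*sqrt(415) ≈ 61.115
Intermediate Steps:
r(a, O) = 152 + 100*a (r(a, O) = 100*a + 152 = 152 + 100*a)
s = -2717 (s = (-40 - 1*6)*59 - 3 = (-40 - 6)*59 - 3 = -46*59 - 3 = -2714 - 3 = -2717)
sqrt(s + r(63, -85)) = sqrt(-2717 + (152 + 100*63)) = sqrt(-2717 + (152 + 6300)) = sqrt(-2717 + 6452) = sqrt(3735) = 3*sqrt(415)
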